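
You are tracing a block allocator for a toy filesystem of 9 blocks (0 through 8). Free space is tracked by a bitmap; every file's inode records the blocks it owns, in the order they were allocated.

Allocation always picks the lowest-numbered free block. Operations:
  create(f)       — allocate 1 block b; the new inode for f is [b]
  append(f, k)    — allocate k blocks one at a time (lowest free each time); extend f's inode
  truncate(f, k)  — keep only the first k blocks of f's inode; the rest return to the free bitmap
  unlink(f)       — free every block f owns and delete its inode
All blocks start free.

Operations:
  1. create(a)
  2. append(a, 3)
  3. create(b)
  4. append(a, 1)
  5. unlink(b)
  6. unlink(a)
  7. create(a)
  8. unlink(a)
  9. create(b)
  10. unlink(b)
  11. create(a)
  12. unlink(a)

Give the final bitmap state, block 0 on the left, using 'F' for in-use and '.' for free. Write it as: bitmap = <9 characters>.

[1] create(a) — a=0 (map F........)
[2] append(a, 3) — a=0,1,2,3 (map FFFF.....)
[3] create(b) — a=0,1,2,3 b=4 (map FFFFF....)
[4] append(a, 1) — a=0,1,2,3,5 b=4 (map FFFFFF...)
[5] unlink(b) — a=0,1,2,3,5 (map FFFF.F...)
[6] unlink(a) —  (map .........)
[7] create(a) — a=0 (map F........)
[8] unlink(a) —  (map .........)
[9] create(b) — b=0 (map F........)
[10] unlink(b) —  (map .........)
[11] create(a) — a=0 (map F........)
[12] unlink(a) —  (map .........)

bitmap = .........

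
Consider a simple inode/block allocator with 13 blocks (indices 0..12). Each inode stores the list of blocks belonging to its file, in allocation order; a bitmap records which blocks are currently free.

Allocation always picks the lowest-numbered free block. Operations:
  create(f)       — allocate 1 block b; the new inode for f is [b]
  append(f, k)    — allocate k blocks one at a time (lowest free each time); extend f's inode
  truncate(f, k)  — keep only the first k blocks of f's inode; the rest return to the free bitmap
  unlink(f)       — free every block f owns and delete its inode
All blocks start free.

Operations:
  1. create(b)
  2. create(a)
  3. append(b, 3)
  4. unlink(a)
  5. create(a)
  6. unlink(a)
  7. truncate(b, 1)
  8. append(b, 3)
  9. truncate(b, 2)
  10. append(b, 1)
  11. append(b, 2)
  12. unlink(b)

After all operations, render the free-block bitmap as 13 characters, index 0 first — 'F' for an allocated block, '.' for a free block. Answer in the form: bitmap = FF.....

bitmap = .............

after create(b) → b:[0]  free=[F............]
after create(a) → a:[1], b:[0]  free=[FF...........]
after append(b, 3) → a:[1], b:[0, 2, 3, 4]  free=[FFFFF........]
after unlink(a) → b:[0, 2, 3, 4]  free=[F.FFF........]
after create(a) → a:[1], b:[0, 2, 3, 4]  free=[FFFFF........]
after unlink(a) → b:[0, 2, 3, 4]  free=[F.FFF........]
after truncate(b, 1) → b:[0]  free=[F............]
after append(b, 3) → b:[0, 1, 2, 3]  free=[FFFF.........]
after truncate(b, 2) → b:[0, 1]  free=[FF...........]
after append(b, 1) → b:[0, 1, 2]  free=[FFF..........]
after append(b, 2) → b:[0, 1, 2, 3, 4]  free=[FFFFF........]
after unlink(b) →   free=[.............]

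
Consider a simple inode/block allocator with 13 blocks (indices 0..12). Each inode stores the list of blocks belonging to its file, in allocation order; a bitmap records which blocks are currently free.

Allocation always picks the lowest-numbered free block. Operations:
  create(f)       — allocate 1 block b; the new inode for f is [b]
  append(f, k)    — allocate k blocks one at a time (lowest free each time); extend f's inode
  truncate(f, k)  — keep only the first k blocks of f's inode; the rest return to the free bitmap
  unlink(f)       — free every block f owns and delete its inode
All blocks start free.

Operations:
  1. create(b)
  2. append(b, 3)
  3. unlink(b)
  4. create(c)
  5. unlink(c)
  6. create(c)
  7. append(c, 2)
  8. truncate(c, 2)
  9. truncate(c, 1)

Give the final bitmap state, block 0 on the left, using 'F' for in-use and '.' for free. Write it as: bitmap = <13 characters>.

after create(b) → b:[0]  free=[F............]
after append(b, 3) → b:[0, 1, 2, 3]  free=[FFFF.........]
after unlink(b) →   free=[.............]
after create(c) → c:[0]  free=[F............]
after unlink(c) →   free=[.............]
after create(c) → c:[0]  free=[F............]
after append(c, 2) → c:[0, 1, 2]  free=[FFF..........]
after truncate(c, 2) → c:[0, 1]  free=[FF...........]
after truncate(c, 1) → c:[0]  free=[F............]

bitmap = F............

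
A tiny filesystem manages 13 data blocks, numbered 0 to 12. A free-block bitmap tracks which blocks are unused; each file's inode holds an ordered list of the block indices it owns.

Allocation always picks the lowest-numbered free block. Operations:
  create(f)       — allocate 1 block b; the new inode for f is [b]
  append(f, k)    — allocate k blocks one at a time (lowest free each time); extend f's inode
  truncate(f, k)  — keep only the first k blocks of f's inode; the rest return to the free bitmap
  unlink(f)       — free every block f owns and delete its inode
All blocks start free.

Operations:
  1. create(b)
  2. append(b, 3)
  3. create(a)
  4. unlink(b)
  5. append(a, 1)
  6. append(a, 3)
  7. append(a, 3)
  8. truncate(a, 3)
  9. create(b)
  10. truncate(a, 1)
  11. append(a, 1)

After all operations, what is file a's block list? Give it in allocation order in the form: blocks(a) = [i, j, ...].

  1. create(b)  ⇒  F............  {b→[0]}
  2. append(b, 3)  ⇒  FFFF.........  {b→[0, 1, 2, 3]}
  3. create(a)  ⇒  FFFFF........  {a→[4]; b→[0, 1, 2, 3]}
  4. unlink(b)  ⇒  ....F........  {a→[4]}
  5. append(a, 1)  ⇒  F...F........  {a→[4, 0]}
  6. append(a, 3)  ⇒  FFFFF........  {a→[4, 0, 1, 2, 3]}
  7. append(a, 3)  ⇒  FFFFFFFF.....  {a→[4, 0, 1, 2, 3, 5, 6, 7]}
  8. truncate(a, 3)  ⇒  FF..F........  {a→[4, 0, 1]}
  9. create(b)  ⇒  FFF.F........  {a→[4, 0, 1]; b→[2]}
  10. truncate(a, 1)  ⇒  ..F.F........  {a→[4]; b→[2]}
  11. append(a, 1)  ⇒  F.F.F........  {a→[4, 0]; b→[2]}

blocks(a) = [4, 0]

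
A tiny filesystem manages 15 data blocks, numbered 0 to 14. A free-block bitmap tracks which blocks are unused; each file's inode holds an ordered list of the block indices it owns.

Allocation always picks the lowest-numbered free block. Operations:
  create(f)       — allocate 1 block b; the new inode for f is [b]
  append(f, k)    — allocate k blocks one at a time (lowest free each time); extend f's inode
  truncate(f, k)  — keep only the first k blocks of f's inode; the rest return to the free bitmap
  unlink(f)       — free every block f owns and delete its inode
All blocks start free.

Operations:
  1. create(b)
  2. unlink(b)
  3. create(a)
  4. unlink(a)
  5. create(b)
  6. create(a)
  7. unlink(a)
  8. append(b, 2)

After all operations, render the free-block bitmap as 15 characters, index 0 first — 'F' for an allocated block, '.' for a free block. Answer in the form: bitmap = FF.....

  1. create(b)  ⇒  F..............  {b→[0]}
  2. unlink(b)  ⇒  ...............  {}
  3. create(a)  ⇒  F..............  {a→[0]}
  4. unlink(a)  ⇒  ...............  {}
  5. create(b)  ⇒  F..............  {b→[0]}
  6. create(a)  ⇒  FF.............  {a→[1]; b→[0]}
  7. unlink(a)  ⇒  F..............  {b→[0]}
  8. append(b, 2)  ⇒  FFF............  {b→[0, 1, 2]}

bitmap = FFF............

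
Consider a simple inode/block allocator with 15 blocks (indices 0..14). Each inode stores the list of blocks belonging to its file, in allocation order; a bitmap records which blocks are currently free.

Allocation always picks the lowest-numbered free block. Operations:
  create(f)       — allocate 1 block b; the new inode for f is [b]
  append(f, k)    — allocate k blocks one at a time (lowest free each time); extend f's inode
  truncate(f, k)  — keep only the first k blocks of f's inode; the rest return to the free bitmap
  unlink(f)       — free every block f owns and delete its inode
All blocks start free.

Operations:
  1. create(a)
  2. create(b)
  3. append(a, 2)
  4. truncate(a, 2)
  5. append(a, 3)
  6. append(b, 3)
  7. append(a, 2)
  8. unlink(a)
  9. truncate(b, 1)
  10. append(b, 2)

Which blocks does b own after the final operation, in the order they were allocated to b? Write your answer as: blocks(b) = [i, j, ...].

  1. create(a)  ⇒  F..............  {a→[0]}
  2. create(b)  ⇒  FF.............  {a→[0]; b→[1]}
  3. append(a, 2)  ⇒  FFFF...........  {a→[0, 2, 3]; b→[1]}
  4. truncate(a, 2)  ⇒  FFF............  {a→[0, 2]; b→[1]}
  5. append(a, 3)  ⇒  FFFFFF.........  {a→[0, 2, 3, 4, 5]; b→[1]}
  6. append(b, 3)  ⇒  FFFFFFFFF......  {a→[0, 2, 3, 4, 5]; b→[1, 6, 7, 8]}
  7. append(a, 2)  ⇒  FFFFFFFFFFF....  {a→[0, 2, 3, 4, 5, 9, 10]; b→[1, 6, 7, 8]}
  8. unlink(a)  ⇒  .F....FFF......  {b→[1, 6, 7, 8]}
  9. truncate(b, 1)  ⇒  .F.............  {b→[1]}
  10. append(b, 2)  ⇒  FFF............  {b→[1, 0, 2]}

blocks(b) = [1, 0, 2]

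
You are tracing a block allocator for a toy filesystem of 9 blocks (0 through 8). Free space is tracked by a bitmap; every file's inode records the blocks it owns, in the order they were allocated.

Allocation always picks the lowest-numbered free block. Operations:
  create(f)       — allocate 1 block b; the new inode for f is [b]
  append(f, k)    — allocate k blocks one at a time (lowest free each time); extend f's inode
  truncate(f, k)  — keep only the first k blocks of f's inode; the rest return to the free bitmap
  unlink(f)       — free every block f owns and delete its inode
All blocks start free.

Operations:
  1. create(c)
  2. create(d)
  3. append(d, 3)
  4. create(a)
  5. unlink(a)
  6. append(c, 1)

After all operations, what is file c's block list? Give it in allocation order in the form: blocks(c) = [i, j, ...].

blocks(c) = [0, 5]

[1] create(c) — c=0 (map F........)
[2] create(d) — c=0 d=1 (map FF.......)
[3] append(d, 3) — c=0 d=1,2,3,4 (map FFFFF....)
[4] create(a) — a=5 c=0 d=1,2,3,4 (map FFFFFF...)
[5] unlink(a) — c=0 d=1,2,3,4 (map FFFFF....)
[6] append(c, 1) — c=0,5 d=1,2,3,4 (map FFFFFF...)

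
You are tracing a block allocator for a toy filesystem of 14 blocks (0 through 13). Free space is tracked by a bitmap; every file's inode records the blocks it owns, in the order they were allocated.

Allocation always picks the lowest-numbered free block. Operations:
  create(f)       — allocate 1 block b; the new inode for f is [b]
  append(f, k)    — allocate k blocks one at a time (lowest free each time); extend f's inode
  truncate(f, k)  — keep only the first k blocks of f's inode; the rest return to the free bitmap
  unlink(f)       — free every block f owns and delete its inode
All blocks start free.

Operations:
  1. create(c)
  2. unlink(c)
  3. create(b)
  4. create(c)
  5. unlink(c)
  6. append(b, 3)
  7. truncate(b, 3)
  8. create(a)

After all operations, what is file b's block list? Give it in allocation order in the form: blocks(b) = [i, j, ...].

blocks(b) = [0, 1, 2]

[1] create(c) — c=0 (map F.............)
[2] unlink(c) —  (map ..............)
[3] create(b) — b=0 (map F.............)
[4] create(c) — b=0 c=1 (map FF............)
[5] unlink(c) — b=0 (map F.............)
[6] append(b, 3) — b=0,1,2,3 (map FFFF..........)
[7] truncate(b, 3) — b=0,1,2 (map FFF...........)
[8] create(a) — a=3 b=0,1,2 (map FFFF..........)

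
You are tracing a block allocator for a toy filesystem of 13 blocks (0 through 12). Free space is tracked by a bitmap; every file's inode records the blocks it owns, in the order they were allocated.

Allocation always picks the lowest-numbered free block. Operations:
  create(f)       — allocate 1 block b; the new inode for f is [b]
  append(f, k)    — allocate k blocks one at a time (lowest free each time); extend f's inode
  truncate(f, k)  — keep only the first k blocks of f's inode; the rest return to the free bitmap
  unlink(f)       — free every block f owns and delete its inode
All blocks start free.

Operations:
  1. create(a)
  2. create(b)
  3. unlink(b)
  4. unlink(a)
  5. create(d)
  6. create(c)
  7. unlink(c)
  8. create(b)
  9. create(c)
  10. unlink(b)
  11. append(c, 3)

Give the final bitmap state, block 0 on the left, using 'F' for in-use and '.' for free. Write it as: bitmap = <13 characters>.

bitmap = FFFFF........

create(a): bitmap=F............ | a=[0]
create(b): bitmap=FF........... | a=[0] b=[1]
unlink(b): bitmap=F............ | a=[0]
unlink(a): bitmap=............. | 
create(d): bitmap=F............ | d=[0]
create(c): bitmap=FF........... | c=[1] d=[0]
unlink(c): bitmap=F............ | d=[0]
create(b): bitmap=FF........... | b=[1] d=[0]
create(c): bitmap=FFF.......... | b=[1] c=[2] d=[0]
unlink(b): bitmap=F.F.......... | c=[2] d=[0]
append(c, 3): bitmap=FFFFF........ | c=[2, 1, 3, 4] d=[0]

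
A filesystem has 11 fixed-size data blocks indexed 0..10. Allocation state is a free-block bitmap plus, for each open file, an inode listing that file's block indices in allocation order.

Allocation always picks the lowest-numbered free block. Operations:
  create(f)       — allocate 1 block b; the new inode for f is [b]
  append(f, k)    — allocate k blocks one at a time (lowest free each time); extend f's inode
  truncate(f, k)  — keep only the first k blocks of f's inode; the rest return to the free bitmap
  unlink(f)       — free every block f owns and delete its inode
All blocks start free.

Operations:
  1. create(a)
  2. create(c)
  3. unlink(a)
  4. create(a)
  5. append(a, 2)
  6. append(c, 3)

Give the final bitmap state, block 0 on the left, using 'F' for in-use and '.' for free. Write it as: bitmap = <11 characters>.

after create(a) → a:[0]  free=[F..........]
after create(c) → a:[0], c:[1]  free=[FF.........]
after unlink(a) → c:[1]  free=[.F.........]
after create(a) → a:[0], c:[1]  free=[FF.........]
after append(a, 2) → a:[0, 2, 3], c:[1]  free=[FFFF.......]
after append(c, 3) → a:[0, 2, 3], c:[1, 4, 5, 6]  free=[FFFFFFF....]

bitmap = FFFFFFF....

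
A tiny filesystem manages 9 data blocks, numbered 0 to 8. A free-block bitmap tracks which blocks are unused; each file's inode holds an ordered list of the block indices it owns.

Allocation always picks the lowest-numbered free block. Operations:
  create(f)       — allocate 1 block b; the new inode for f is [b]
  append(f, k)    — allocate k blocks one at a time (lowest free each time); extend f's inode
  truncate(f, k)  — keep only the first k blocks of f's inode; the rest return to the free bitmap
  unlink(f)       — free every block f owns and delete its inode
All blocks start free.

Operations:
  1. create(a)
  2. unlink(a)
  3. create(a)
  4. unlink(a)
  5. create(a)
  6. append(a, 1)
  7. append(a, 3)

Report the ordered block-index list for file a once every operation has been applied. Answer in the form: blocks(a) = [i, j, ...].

[1] create(a) — a=0 (map F........)
[2] unlink(a) —  (map .........)
[3] create(a) — a=0 (map F........)
[4] unlink(a) —  (map .........)
[5] create(a) — a=0 (map F........)
[6] append(a, 1) — a=0,1 (map FF.......)
[7] append(a, 3) — a=0,1,2,3,4 (map FFFFF....)

blocks(a) = [0, 1, 2, 3, 4]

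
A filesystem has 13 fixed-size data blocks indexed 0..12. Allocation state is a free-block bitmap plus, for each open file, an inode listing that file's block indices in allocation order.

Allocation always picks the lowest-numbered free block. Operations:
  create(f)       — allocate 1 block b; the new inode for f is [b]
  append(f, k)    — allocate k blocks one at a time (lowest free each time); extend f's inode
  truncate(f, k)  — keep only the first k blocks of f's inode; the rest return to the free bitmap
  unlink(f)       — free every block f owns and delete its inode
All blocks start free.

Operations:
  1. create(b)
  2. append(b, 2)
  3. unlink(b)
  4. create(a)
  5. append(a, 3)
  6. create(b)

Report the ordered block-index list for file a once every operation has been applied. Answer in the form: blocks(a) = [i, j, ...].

create(b): bitmap=F............ | b=[0]
append(b, 2): bitmap=FFF.......... | b=[0, 1, 2]
unlink(b): bitmap=............. | 
create(a): bitmap=F............ | a=[0]
append(a, 3): bitmap=FFFF......... | a=[0, 1, 2, 3]
create(b): bitmap=FFFFF........ | a=[0, 1, 2, 3] b=[4]

blocks(a) = [0, 1, 2, 3]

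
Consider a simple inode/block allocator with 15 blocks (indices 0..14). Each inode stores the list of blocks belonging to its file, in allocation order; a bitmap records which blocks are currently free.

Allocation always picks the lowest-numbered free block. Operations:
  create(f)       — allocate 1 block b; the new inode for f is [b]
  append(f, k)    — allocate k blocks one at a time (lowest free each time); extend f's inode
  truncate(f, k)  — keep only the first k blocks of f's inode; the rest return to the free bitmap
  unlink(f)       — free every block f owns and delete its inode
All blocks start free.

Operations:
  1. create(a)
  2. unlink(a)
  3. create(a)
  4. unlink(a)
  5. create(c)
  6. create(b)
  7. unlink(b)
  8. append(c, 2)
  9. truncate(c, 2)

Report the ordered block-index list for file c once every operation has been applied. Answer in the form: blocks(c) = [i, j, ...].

[1] create(a) — a=0 (map F..............)
[2] unlink(a) —  (map ...............)
[3] create(a) — a=0 (map F..............)
[4] unlink(a) —  (map ...............)
[5] create(c) — c=0 (map F..............)
[6] create(b) — b=1 c=0 (map FF.............)
[7] unlink(b) — c=0 (map F..............)
[8] append(c, 2) — c=0,1,2 (map FFF............)
[9] truncate(c, 2) — c=0,1 (map FF.............)

blocks(c) = [0, 1]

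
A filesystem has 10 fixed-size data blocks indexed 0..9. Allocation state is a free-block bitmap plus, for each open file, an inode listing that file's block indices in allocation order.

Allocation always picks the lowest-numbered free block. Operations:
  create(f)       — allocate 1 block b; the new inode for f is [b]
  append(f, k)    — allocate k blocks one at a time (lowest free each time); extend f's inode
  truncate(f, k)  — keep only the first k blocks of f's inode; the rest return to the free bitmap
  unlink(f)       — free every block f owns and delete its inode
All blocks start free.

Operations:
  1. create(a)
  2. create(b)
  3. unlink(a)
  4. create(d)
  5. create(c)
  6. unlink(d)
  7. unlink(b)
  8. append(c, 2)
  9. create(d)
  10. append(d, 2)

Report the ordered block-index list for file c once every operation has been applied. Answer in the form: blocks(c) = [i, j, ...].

  1. create(a)  ⇒  F.........  {a→[0]}
  2. create(b)  ⇒  FF........  {a→[0]; b→[1]}
  3. unlink(a)  ⇒  .F........  {b→[1]}
  4. create(d)  ⇒  FF........  {b→[1]; d→[0]}
  5. create(c)  ⇒  FFF.......  {b→[1]; c→[2]; d→[0]}
  6. unlink(d)  ⇒  .FF.......  {b→[1]; c→[2]}
  7. unlink(b)  ⇒  ..F.......  {c→[2]}
  8. append(c, 2)  ⇒  FFF.......  {c→[2, 0, 1]}
  9. create(d)  ⇒  FFFF......  {c→[2, 0, 1]; d→[3]}
  10. append(d, 2)  ⇒  FFFFFF....  {c→[2, 0, 1]; d→[3, 4, 5]}

blocks(c) = [2, 0, 1]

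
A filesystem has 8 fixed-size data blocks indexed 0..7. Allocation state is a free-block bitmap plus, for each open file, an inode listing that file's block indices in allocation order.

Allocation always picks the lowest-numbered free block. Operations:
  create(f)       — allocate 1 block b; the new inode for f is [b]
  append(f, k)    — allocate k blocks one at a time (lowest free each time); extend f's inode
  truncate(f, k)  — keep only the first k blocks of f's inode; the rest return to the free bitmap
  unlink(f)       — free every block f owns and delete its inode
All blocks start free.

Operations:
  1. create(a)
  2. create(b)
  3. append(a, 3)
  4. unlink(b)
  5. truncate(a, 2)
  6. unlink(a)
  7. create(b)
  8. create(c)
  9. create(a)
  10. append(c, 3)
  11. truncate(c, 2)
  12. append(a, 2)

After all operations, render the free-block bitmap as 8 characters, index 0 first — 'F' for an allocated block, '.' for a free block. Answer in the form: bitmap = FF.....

after create(a) → a:[0]  free=[F.......]
after create(b) → a:[0], b:[1]  free=[FF......]
after append(a, 3) → a:[0, 2, 3, 4], b:[1]  free=[FFFFF...]
after unlink(b) → a:[0, 2, 3, 4]  free=[F.FFF...]
after truncate(a, 2) → a:[0, 2]  free=[F.F.....]
after unlink(a) →   free=[........]
after create(b) → b:[0]  free=[F.......]
after create(c) → b:[0], c:[1]  free=[FF......]
after create(a) → a:[2], b:[0], c:[1]  free=[FFF.....]
after append(c, 3) → a:[2], b:[0], c:[1, 3, 4, 5]  free=[FFFFFF..]
after truncate(c, 2) → a:[2], b:[0], c:[1, 3]  free=[FFFF....]
after append(a, 2) → a:[2, 4, 5], b:[0], c:[1, 3]  free=[FFFFFF..]

bitmap = FFFFFF..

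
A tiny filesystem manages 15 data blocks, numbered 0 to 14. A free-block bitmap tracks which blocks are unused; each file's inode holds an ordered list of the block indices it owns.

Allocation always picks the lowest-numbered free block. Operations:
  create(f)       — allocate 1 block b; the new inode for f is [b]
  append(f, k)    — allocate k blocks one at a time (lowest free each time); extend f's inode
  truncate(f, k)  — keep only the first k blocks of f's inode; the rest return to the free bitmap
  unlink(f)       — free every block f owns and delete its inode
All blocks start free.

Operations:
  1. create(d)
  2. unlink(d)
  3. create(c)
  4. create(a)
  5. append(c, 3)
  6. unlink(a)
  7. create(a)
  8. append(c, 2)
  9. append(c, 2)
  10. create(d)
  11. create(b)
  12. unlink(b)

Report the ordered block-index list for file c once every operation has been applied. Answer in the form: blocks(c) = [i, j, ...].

after create(d) → d:[0]  free=[F..............]
after unlink(d) →   free=[...............]
after create(c) → c:[0]  free=[F..............]
after create(a) → a:[1], c:[0]  free=[FF.............]
after append(c, 3) → a:[1], c:[0, 2, 3, 4]  free=[FFFFF..........]
after unlink(a) → c:[0, 2, 3, 4]  free=[F.FFF..........]
after create(a) → a:[1], c:[0, 2, 3, 4]  free=[FFFFF..........]
after append(c, 2) → a:[1], c:[0, 2, 3, 4, 5, 6]  free=[FFFFFFF........]
after append(c, 2) → a:[1], c:[0, 2, 3, 4, 5, 6, 7, 8]  free=[FFFFFFFFF......]
after create(d) → a:[1], c:[0, 2, 3, 4, 5, 6, 7, 8], d:[9]  free=[FFFFFFFFFF.....]
after create(b) → a:[1], b:[10], c:[0, 2, 3, 4, 5, 6, 7, 8], d:[9]  free=[FFFFFFFFFFF....]
after unlink(b) → a:[1], c:[0, 2, 3, 4, 5, 6, 7, 8], d:[9]  free=[FFFFFFFFFF.....]

blocks(c) = [0, 2, 3, 4, 5, 6, 7, 8]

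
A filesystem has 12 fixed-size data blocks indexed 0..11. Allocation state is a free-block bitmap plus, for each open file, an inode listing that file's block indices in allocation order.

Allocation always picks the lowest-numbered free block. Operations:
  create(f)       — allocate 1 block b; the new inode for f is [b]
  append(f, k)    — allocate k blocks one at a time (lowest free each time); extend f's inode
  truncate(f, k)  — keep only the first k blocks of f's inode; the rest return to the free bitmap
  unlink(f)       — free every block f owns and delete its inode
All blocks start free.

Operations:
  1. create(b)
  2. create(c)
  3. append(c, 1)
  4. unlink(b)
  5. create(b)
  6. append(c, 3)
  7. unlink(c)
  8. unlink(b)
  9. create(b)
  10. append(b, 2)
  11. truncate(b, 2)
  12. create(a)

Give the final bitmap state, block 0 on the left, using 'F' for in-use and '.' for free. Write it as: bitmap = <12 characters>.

bitmap = FFF.........

create(b): bitmap=F........... | b=[0]
create(c): bitmap=FF.......... | b=[0] c=[1]
append(c, 1): bitmap=FFF......... | b=[0] c=[1, 2]
unlink(b): bitmap=.FF......... | c=[1, 2]
create(b): bitmap=FFF......... | b=[0] c=[1, 2]
append(c, 3): bitmap=FFFFFF...... | b=[0] c=[1, 2, 3, 4, 5]
unlink(c): bitmap=F........... | b=[0]
unlink(b): bitmap=............ | 
create(b): bitmap=F........... | b=[0]
append(b, 2): bitmap=FFF......... | b=[0, 1, 2]
truncate(b, 2): bitmap=FF.......... | b=[0, 1]
create(a): bitmap=FFF......... | a=[2] b=[0, 1]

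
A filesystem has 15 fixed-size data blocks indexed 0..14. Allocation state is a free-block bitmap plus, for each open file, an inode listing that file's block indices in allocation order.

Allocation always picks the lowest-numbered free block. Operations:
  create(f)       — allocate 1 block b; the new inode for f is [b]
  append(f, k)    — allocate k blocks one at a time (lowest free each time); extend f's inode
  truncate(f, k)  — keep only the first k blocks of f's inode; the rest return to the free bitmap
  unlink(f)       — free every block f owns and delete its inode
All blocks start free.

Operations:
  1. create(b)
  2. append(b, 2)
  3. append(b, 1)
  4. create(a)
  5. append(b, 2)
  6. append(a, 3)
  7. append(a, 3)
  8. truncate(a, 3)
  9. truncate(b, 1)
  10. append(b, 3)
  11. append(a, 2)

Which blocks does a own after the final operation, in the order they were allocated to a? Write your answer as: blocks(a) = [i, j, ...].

  1. create(b)  ⇒  F..............  {b→[0]}
  2. append(b, 2)  ⇒  FFF............  {b→[0, 1, 2]}
  3. append(b, 1)  ⇒  FFFF...........  {b→[0, 1, 2, 3]}
  4. create(a)  ⇒  FFFFF..........  {a→[4]; b→[0, 1, 2, 3]}
  5. append(b, 2)  ⇒  FFFFFFF........  {a→[4]; b→[0, 1, 2, 3, 5, 6]}
  6. append(a, 3)  ⇒  FFFFFFFFFF.....  {a→[4, 7, 8, 9]; b→[0, 1, 2, 3, 5, 6]}
  7. append(a, 3)  ⇒  FFFFFFFFFFFFF..  {a→[4, 7, 8, 9, 10, 11, 12]; b→[0, 1, 2, 3, 5, 6]}
  8. truncate(a, 3)  ⇒  FFFFFFFFF......  {a→[4, 7, 8]; b→[0, 1, 2, 3, 5, 6]}
  9. truncate(b, 1)  ⇒  F...F..FF......  {a→[4, 7, 8]; b→[0]}
  10. append(b, 3)  ⇒  FFFFF..FF......  {a→[4, 7, 8]; b→[0, 1, 2, 3]}
  11. append(a, 2)  ⇒  FFFFFFFFF......  {a→[4, 7, 8, 5, 6]; b→[0, 1, 2, 3]}

blocks(a) = [4, 7, 8, 5, 6]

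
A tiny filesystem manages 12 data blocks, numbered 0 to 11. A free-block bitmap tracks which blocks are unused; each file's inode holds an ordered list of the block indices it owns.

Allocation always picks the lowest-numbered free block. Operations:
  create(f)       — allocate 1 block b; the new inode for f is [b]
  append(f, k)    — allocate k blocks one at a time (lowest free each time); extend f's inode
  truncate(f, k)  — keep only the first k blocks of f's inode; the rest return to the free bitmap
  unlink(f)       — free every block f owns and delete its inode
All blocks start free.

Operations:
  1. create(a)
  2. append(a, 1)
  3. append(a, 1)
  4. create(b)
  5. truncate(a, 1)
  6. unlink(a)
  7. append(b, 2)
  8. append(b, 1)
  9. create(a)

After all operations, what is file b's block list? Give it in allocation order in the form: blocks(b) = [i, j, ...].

  1. create(a)  ⇒  F...........  {a→[0]}
  2. append(a, 1)  ⇒  FF..........  {a→[0, 1]}
  3. append(a, 1)  ⇒  FFF.........  {a→[0, 1, 2]}
  4. create(b)  ⇒  FFFF........  {a→[0, 1, 2]; b→[3]}
  5. truncate(a, 1)  ⇒  F..F........  {a→[0]; b→[3]}
  6. unlink(a)  ⇒  ...F........  {b→[3]}
  7. append(b, 2)  ⇒  FF.F........  {b→[3, 0, 1]}
  8. append(b, 1)  ⇒  FFFF........  {b→[3, 0, 1, 2]}
  9. create(a)  ⇒  FFFFF.......  {a→[4]; b→[3, 0, 1, 2]}

blocks(b) = [3, 0, 1, 2]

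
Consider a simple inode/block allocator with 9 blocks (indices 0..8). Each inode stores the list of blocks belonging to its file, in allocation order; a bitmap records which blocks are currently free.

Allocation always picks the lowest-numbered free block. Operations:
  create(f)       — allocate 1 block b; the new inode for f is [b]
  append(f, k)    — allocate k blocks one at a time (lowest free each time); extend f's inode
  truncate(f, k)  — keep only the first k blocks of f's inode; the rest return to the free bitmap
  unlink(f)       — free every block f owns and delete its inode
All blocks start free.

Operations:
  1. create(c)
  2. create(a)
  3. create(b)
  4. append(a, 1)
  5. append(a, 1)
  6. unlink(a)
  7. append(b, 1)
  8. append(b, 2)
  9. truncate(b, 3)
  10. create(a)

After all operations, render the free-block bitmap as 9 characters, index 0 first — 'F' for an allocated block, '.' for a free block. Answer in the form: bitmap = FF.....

  1. create(c)  ⇒  F........  {c→[0]}
  2. create(a)  ⇒  FF.......  {a→[1]; c→[0]}
  3. create(b)  ⇒  FFF......  {a→[1]; b→[2]; c→[0]}
  4. append(a, 1)  ⇒  FFFF.....  {a→[1, 3]; b→[2]; c→[0]}
  5. append(a, 1)  ⇒  FFFFF....  {a→[1, 3, 4]; b→[2]; c→[0]}
  6. unlink(a)  ⇒  F.F......  {b→[2]; c→[0]}
  7. append(b, 1)  ⇒  FFF......  {b→[2, 1]; c→[0]}
  8. append(b, 2)  ⇒  FFFFF....  {b→[2, 1, 3, 4]; c→[0]}
  9. truncate(b, 3)  ⇒  FFFF.....  {b→[2, 1, 3]; c→[0]}
  10. create(a)  ⇒  FFFFF....  {a→[4]; b→[2, 1, 3]; c→[0]}

bitmap = FFFFF....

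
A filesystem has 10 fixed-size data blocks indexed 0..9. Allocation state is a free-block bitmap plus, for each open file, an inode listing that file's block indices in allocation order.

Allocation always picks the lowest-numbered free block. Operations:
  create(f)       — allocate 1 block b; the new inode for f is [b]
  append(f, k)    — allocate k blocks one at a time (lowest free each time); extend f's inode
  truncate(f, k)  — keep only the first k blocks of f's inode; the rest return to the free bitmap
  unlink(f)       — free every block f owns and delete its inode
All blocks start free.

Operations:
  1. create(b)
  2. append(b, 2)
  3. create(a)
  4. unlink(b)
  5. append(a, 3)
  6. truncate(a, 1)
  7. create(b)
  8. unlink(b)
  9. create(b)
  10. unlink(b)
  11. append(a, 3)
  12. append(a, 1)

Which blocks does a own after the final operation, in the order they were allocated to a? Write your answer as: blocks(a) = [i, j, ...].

blocks(a) = [3, 0, 1, 2, 4]

[1] create(b) — b=0 (map F.........)
[2] append(b, 2) — b=0,1,2 (map FFF.......)
[3] create(a) — a=3 b=0,1,2 (map FFFF......)
[4] unlink(b) — a=3 (map ...F......)
[5] append(a, 3) — a=3,0,1,2 (map FFFF......)
[6] truncate(a, 1) — a=3 (map ...F......)
[7] create(b) — a=3 b=0 (map F..F......)
[8] unlink(b) — a=3 (map ...F......)
[9] create(b) — a=3 b=0 (map F..F......)
[10] unlink(b) — a=3 (map ...F......)
[11] append(a, 3) — a=3,0,1,2 (map FFFF......)
[12] append(a, 1) — a=3,0,1,2,4 (map FFFFF.....)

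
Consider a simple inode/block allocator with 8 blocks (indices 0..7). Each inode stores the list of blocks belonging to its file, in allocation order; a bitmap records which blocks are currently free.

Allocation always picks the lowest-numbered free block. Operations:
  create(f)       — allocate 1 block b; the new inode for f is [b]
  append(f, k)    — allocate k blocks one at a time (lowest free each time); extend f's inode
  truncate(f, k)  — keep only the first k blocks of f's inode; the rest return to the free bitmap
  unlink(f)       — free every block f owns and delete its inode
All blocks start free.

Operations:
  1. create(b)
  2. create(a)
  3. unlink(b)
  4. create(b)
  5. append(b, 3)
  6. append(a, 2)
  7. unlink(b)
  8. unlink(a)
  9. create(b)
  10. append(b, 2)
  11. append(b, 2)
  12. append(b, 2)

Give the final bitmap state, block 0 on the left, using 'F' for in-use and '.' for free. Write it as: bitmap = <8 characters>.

bitmap = FFFFFFF.

  1. create(b)  ⇒  F.......  {b→[0]}
  2. create(a)  ⇒  FF......  {a→[1]; b→[0]}
  3. unlink(b)  ⇒  .F......  {a→[1]}
  4. create(b)  ⇒  FF......  {a→[1]; b→[0]}
  5. append(b, 3)  ⇒  FFFFF...  {a→[1]; b→[0, 2, 3, 4]}
  6. append(a, 2)  ⇒  FFFFFFF.  {a→[1, 5, 6]; b→[0, 2, 3, 4]}
  7. unlink(b)  ⇒  .F...FF.  {a→[1, 5, 6]}
  8. unlink(a)  ⇒  ........  {}
  9. create(b)  ⇒  F.......  {b→[0]}
  10. append(b, 2)  ⇒  FFF.....  {b→[0, 1, 2]}
  11. append(b, 2)  ⇒  FFFFF...  {b→[0, 1, 2, 3, 4]}
  12. append(b, 2)  ⇒  FFFFFFF.  {b→[0, 1, 2, 3, 4, 5, 6]}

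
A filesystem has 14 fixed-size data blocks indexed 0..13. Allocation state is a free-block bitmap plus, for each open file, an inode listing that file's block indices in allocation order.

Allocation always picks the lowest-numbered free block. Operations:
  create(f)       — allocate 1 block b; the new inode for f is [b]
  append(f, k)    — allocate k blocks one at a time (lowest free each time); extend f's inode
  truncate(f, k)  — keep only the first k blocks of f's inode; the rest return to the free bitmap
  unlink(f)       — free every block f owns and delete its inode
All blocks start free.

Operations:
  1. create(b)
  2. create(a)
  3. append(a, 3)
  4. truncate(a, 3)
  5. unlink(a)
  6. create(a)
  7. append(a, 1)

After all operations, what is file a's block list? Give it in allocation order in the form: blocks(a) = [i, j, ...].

[1] create(b) — b=0 (map F.............)
[2] create(a) — a=1 b=0 (map FF............)
[3] append(a, 3) — a=1,2,3,4 b=0 (map FFFFF.........)
[4] truncate(a, 3) — a=1,2,3 b=0 (map FFFF..........)
[5] unlink(a) — b=0 (map F.............)
[6] create(a) — a=1 b=0 (map FF............)
[7] append(a, 1) — a=1,2 b=0 (map FFF...........)

blocks(a) = [1, 2]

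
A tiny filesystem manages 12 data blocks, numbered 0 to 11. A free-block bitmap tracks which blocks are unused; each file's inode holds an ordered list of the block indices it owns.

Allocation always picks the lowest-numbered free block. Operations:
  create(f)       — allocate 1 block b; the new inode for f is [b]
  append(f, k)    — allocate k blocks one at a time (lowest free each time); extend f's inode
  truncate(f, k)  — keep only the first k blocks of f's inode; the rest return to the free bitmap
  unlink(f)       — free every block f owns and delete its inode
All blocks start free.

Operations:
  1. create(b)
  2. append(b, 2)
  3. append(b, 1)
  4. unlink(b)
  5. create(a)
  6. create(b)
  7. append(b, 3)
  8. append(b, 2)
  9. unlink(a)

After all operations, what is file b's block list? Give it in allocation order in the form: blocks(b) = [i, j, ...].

blocks(b) = [1, 2, 3, 4, 5, 6]

[1] create(b) — b=0 (map F...........)
[2] append(b, 2) — b=0,1,2 (map FFF.........)
[3] append(b, 1) — b=0,1,2,3 (map FFFF........)
[4] unlink(b) —  (map ............)
[5] create(a) — a=0 (map F...........)
[6] create(b) — a=0 b=1 (map FF..........)
[7] append(b, 3) — a=0 b=1,2,3,4 (map FFFFF.......)
[8] append(b, 2) — a=0 b=1,2,3,4,5,6 (map FFFFFFF.....)
[9] unlink(a) — b=1,2,3,4,5,6 (map .FFFFFF.....)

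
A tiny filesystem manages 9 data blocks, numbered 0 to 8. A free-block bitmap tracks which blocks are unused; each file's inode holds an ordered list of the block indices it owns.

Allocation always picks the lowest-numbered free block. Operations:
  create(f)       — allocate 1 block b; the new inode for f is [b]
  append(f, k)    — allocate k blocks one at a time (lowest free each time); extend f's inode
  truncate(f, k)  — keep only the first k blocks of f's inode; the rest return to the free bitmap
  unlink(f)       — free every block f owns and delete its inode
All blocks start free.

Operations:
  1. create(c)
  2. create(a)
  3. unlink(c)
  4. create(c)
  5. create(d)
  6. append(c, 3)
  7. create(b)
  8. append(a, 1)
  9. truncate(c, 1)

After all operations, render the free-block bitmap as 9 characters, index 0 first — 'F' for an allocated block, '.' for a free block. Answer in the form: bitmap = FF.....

[1] create(c) — c=0 (map F........)
[2] create(a) — a=1 c=0 (map FF.......)
[3] unlink(c) — a=1 (map .F.......)
[4] create(c) — a=1 c=0 (map FF.......)
[5] create(d) — a=1 c=0 d=2 (map FFF......)
[6] append(c, 3) — a=1 c=0,3,4,5 d=2 (map FFFFFF...)
[7] create(b) — a=1 b=6 c=0,3,4,5 d=2 (map FFFFFFF..)
[8] append(a, 1) — a=1,7 b=6 c=0,3,4,5 d=2 (map FFFFFFFF.)
[9] truncate(c, 1) — a=1,7 b=6 c=0 d=2 (map FFF...FF.)

bitmap = FFF...FF.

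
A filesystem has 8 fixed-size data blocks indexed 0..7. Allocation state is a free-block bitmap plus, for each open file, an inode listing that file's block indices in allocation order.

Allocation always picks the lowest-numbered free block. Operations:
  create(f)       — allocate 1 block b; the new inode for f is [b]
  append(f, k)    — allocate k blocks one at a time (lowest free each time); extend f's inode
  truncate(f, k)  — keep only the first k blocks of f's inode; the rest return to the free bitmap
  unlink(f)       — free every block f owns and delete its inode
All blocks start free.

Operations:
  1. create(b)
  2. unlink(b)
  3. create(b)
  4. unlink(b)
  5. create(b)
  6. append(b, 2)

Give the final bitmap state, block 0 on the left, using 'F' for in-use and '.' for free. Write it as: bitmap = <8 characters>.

bitmap = FFF.....

after create(b) → b:[0]  free=[F.......]
after unlink(b) →   free=[........]
after create(b) → b:[0]  free=[F.......]
after unlink(b) →   free=[........]
after create(b) → b:[0]  free=[F.......]
after append(b, 2) → b:[0, 1, 2]  free=[FFF.....]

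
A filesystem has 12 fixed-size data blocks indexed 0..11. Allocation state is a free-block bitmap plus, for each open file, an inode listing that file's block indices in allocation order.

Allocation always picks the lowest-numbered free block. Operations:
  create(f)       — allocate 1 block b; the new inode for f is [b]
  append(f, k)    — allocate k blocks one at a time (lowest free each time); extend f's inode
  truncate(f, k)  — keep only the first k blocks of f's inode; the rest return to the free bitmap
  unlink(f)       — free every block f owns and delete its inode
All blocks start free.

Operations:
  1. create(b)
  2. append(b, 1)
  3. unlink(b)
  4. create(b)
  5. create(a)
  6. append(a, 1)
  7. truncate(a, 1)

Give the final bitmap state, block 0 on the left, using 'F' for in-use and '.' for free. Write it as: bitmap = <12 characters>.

[1] create(b) — b=0 (map F...........)
[2] append(b, 1) — b=0,1 (map FF..........)
[3] unlink(b) —  (map ............)
[4] create(b) — b=0 (map F...........)
[5] create(a) — a=1 b=0 (map FF..........)
[6] append(a, 1) — a=1,2 b=0 (map FFF.........)
[7] truncate(a, 1) — a=1 b=0 (map FF..........)

bitmap = FF..........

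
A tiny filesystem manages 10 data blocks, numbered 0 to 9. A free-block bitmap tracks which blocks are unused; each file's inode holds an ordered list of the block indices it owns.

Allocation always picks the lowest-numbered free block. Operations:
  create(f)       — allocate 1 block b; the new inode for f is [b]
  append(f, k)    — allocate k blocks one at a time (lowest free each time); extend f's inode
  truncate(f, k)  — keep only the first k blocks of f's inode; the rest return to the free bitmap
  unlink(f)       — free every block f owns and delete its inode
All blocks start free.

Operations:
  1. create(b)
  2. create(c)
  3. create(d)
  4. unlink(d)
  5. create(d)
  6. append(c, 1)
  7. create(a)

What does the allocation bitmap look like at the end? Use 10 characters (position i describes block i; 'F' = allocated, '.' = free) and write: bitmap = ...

bitmap = FFFFF.....

after create(b) → b:[0]  free=[F.........]
after create(c) → b:[0], c:[1]  free=[FF........]
after create(d) → b:[0], c:[1], d:[2]  free=[FFF.......]
after unlink(d) → b:[0], c:[1]  free=[FF........]
after create(d) → b:[0], c:[1], d:[2]  free=[FFF.......]
after append(c, 1) → b:[0], c:[1, 3], d:[2]  free=[FFFF......]
after create(a) → a:[4], b:[0], c:[1, 3], d:[2]  free=[FFFFF.....]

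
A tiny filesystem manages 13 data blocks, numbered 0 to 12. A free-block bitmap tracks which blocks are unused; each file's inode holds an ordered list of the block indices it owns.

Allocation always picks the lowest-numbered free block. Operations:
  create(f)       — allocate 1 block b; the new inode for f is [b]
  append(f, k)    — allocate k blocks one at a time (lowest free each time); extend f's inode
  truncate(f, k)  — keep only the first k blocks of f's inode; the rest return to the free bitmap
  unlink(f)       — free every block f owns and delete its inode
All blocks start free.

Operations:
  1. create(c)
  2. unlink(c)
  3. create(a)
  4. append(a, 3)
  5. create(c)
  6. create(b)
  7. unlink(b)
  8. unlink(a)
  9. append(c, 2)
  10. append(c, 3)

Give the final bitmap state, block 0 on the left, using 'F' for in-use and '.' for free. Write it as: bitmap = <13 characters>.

after create(c) → c:[0]  free=[F............]
after unlink(c) →   free=[.............]
after create(a) → a:[0]  free=[F............]
after append(a, 3) → a:[0, 1, 2, 3]  free=[FFFF.........]
after create(c) → a:[0, 1, 2, 3], c:[4]  free=[FFFFF........]
after create(b) → a:[0, 1, 2, 3], b:[5], c:[4]  free=[FFFFFF.......]
after unlink(b) → a:[0, 1, 2, 3], c:[4]  free=[FFFFF........]
after unlink(a) → c:[4]  free=[....F........]
after append(c, 2) → c:[4, 0, 1]  free=[FF..F........]
after append(c, 3) → c:[4, 0, 1, 2, 3, 5]  free=[FFFFFF.......]

bitmap = FFFFFF.......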